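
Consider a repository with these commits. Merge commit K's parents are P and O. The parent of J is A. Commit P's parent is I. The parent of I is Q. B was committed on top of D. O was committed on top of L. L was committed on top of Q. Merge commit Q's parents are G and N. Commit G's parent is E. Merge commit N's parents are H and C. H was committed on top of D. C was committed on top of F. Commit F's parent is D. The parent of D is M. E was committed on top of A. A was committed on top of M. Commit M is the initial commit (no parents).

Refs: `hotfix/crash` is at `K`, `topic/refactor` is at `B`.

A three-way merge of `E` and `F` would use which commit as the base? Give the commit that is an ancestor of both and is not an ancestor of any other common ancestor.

M

Ancestors of E: {A, E, M}.
Ancestors of F: {D, F, M}.
Common ancestors: {M}.
The only common ancestor is M, so it is the merge base.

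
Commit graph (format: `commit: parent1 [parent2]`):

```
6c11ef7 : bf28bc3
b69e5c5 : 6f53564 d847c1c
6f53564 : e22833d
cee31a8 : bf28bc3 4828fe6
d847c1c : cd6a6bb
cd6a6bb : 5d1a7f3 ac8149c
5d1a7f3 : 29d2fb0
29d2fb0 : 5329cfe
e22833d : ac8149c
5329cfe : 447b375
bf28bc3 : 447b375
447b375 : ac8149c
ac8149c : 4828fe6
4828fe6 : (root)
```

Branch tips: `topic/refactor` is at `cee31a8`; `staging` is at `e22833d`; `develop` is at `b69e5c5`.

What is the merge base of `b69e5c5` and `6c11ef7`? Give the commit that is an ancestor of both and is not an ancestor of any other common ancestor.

Ancestors of b69e5c5: {29d2fb0, 447b375, 4828fe6, 5329cfe, 5d1a7f3, 6f53564, ac8149c, b69e5c5, cd6a6bb, d847c1c, e22833d}.
Ancestors of 6c11ef7: {447b375, 4828fe6, 6c11ef7, ac8149c, bf28bc3}.
Common ancestors: {447b375, 4828fe6, ac8149c}.
Among these, 447b375 is not an ancestor of any other common ancestor — it is the merge base.

447b375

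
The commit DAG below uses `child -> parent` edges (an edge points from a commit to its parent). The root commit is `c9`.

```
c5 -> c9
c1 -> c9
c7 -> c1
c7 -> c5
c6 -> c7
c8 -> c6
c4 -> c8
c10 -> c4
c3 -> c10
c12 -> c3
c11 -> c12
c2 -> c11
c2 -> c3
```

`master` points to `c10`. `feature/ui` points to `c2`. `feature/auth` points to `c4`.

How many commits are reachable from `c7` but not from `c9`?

3

Reachable from c7: {c1, c5, c7, c9}.
Reachable from c9: {c9}.
In c7's history but not c9's: {c1, c5, c7} — 3 commits.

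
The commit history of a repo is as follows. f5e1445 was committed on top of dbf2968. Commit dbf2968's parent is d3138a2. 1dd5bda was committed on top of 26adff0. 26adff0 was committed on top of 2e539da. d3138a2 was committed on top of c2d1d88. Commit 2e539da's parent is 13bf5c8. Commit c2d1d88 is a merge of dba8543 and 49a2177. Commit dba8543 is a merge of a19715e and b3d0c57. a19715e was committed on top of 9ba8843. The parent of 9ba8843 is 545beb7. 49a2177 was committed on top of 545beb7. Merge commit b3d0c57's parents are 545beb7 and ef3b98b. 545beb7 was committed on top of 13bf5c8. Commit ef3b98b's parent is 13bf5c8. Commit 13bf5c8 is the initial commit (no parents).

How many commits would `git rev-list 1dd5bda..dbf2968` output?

Reachable from dbf2968: {13bf5c8, 49a2177, 545beb7, 9ba8843, a19715e, b3d0c57, c2d1d88, d3138a2, dba8543, dbf2968, ef3b98b}.
Reachable from 1dd5bda: {13bf5c8, 1dd5bda, 26adff0, 2e539da}.
In dbf2968's history but not 1dd5bda's: {49a2177, 545beb7, 9ba8843, a19715e, b3d0c57, c2d1d88, d3138a2, dba8543, dbf2968, ef3b98b} — 10 commits.

10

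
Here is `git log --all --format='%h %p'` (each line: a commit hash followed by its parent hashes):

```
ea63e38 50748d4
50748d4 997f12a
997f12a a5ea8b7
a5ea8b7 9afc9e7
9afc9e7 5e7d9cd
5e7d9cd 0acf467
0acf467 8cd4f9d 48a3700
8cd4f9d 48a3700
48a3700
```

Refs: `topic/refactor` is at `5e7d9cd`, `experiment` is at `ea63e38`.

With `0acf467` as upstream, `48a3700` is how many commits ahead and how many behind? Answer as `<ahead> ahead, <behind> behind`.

Reachable from 48a3700: {48a3700}.
Reachable from 0acf467: {0acf467, 48a3700, 8cd4f9d}.
Only in 48a3700's history (ahead): {} — 0.
Only in 0acf467's history (behind): {0acf467, 8cd4f9d} — 2.

0 ahead, 2 behind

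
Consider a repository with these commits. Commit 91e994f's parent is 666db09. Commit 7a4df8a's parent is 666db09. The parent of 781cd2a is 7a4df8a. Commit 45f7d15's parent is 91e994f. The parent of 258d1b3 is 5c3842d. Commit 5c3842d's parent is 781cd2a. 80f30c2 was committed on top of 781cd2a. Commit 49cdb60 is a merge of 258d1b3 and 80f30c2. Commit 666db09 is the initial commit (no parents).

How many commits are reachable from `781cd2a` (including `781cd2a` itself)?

3

Walking parent pointers from 781cd2a: reachable set = {666db09, 781cd2a, 7a4df8a}.
That is 3 commits.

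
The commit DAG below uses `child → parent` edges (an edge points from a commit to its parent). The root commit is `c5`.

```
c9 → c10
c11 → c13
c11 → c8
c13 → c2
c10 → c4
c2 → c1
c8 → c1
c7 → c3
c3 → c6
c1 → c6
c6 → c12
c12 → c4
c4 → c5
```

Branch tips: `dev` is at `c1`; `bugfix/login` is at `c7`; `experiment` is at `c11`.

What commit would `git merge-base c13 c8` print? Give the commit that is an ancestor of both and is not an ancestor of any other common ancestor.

Ancestors of c13: {c1, c12, c13, c2, c4, c5, c6}.
Ancestors of c8: {c1, c12, c4, c5, c6, c8}.
Common ancestors: {c1, c12, c4, c5, c6}.
Among these, c1 is not an ancestor of any other common ancestor — it is the merge base.

c1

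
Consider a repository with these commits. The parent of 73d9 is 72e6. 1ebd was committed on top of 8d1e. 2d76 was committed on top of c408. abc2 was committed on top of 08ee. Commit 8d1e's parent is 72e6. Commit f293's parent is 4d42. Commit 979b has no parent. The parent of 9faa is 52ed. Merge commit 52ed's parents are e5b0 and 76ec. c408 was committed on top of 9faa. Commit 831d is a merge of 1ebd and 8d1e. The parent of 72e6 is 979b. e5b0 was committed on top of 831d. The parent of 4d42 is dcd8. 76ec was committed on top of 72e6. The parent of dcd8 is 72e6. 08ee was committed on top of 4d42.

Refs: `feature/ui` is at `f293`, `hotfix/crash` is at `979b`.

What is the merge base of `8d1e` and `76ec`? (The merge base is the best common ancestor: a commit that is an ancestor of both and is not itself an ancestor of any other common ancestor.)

72e6

Ancestors of 8d1e: {72e6, 8d1e, 979b}.
Ancestors of 76ec: {72e6, 76ec, 979b}.
Common ancestors: {72e6, 979b}.
Among these, 72e6 is not an ancestor of any other common ancestor — it is the merge base.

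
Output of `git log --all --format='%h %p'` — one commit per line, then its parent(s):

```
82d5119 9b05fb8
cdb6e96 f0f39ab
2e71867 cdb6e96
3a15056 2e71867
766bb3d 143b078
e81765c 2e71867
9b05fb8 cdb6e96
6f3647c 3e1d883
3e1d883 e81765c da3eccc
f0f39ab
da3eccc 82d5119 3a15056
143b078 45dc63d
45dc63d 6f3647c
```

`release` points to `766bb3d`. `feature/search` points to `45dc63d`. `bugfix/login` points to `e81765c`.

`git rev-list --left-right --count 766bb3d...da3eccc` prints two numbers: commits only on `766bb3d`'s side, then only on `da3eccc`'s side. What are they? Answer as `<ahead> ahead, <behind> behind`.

6 ahead, 0 behind

Reachable from 766bb3d: {143b078, 2e71867, 3a15056, 3e1d883, 45dc63d, 6f3647c, 766bb3d, 82d5119, 9b05fb8, cdb6e96, da3eccc, e81765c, f0f39ab}.
Reachable from da3eccc: {2e71867, 3a15056, 82d5119, 9b05fb8, cdb6e96, da3eccc, f0f39ab}.
Only in 766bb3d's history (ahead): {143b078, 3e1d883, 45dc63d, 6f3647c, 766bb3d, e81765c} — 6.
Only in da3eccc's history (behind): {} — 0.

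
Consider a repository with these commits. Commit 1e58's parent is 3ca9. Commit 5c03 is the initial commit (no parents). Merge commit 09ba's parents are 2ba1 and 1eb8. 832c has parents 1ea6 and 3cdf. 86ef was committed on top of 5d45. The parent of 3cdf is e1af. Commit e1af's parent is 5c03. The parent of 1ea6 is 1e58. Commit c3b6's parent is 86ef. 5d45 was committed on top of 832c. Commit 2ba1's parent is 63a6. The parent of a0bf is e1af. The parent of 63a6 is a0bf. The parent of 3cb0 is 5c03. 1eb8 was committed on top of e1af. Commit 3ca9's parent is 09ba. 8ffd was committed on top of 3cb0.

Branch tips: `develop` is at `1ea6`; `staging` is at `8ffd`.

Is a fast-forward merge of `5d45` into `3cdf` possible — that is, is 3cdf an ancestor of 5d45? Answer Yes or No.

A fast-forward from 3cdf to 5d45 is possible iff 3cdf is an ancestor of 5d45.
Ancestors of 5d45: {09ba, 1e58, 1ea6, 1eb8, 2ba1, 3ca9, 3cdf, 5c03, 5d45, 63a6, 832c, a0bf, e1af}.
3cdf is among them, so fast-forward is possible.

Yes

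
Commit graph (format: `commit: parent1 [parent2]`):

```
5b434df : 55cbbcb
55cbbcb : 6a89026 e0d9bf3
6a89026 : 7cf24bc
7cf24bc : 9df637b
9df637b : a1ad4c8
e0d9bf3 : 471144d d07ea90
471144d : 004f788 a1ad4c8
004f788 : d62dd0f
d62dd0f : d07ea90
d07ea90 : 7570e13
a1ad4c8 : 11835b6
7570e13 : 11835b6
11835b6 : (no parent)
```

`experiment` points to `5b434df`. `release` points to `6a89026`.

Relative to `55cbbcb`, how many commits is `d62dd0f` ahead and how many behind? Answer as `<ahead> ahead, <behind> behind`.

0 ahead, 8 behind

Reachable from d62dd0f: {11835b6, 7570e13, d07ea90, d62dd0f}.
Reachable from 55cbbcb: {004f788, 11835b6, 471144d, 55cbbcb, 6a89026, 7570e13, 7cf24bc, 9df637b, a1ad4c8, d07ea90, d62dd0f, e0d9bf3}.
Only in d62dd0f's history (ahead): {} — 0.
Only in 55cbbcb's history (behind): {004f788, 471144d, 55cbbcb, 6a89026, 7cf24bc, 9df637b, a1ad4c8, e0d9bf3} — 8.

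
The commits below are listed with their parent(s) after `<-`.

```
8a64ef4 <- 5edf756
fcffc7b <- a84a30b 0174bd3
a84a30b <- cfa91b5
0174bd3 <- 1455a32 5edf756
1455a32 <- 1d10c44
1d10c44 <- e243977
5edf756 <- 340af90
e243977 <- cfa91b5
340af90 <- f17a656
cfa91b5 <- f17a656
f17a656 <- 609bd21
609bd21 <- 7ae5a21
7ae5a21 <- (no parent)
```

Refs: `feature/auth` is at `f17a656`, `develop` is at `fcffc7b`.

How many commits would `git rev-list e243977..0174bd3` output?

Reachable from 0174bd3: {0174bd3, 1455a32, 1d10c44, 340af90, 5edf756, 609bd21, 7ae5a21, cfa91b5, e243977, f17a656}.
Reachable from e243977: {609bd21, 7ae5a21, cfa91b5, e243977, f17a656}.
In 0174bd3's history but not e243977's: {0174bd3, 1455a32, 1d10c44, 340af90, 5edf756} — 5 commits.

5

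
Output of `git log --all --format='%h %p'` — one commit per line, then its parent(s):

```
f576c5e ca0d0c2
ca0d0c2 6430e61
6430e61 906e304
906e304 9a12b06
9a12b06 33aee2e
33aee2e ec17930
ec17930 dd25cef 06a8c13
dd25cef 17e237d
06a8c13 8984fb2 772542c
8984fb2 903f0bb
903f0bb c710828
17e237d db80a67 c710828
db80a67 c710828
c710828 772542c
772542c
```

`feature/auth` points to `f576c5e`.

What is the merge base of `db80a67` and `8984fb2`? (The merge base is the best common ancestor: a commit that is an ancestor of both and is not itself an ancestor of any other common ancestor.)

c710828

Ancestors of db80a67: {772542c, c710828, db80a67}.
Ancestors of 8984fb2: {772542c, 8984fb2, 903f0bb, c710828}.
Common ancestors: {772542c, c710828}.
Among these, c710828 is not an ancestor of any other common ancestor — it is the merge base.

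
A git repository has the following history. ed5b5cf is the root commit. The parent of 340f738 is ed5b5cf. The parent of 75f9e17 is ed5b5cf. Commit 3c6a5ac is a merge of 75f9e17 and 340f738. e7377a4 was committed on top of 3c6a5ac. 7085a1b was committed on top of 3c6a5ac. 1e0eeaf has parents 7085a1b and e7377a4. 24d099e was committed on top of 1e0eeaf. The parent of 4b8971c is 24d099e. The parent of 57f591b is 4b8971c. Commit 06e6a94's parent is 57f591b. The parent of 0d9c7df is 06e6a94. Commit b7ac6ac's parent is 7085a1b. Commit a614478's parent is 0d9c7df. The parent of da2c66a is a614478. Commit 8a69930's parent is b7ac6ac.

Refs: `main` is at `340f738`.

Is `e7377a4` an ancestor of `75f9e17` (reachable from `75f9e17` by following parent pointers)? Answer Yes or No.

No

Ancestors of 75f9e17: {75f9e17, ed5b5cf}.
e7377a4 is not in that set, so it is not an ancestor of 75f9e17.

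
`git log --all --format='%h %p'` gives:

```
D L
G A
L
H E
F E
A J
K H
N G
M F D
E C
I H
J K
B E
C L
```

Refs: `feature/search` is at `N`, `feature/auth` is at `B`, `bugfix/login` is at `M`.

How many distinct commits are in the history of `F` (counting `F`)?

4

Walking parent pointers from F: reachable set = {C, E, F, L}.
That is 4 commits.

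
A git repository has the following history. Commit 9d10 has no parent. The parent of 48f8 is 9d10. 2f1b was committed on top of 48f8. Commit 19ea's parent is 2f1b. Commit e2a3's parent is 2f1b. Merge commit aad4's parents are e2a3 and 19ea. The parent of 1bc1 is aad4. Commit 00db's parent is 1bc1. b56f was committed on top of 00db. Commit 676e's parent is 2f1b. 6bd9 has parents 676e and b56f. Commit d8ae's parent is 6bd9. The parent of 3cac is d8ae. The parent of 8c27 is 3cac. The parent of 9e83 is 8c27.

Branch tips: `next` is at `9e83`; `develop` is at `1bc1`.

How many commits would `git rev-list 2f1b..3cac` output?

Reachable from 3cac: {00db, 19ea, 1bc1, 2f1b, 3cac, 48f8, 676e, 6bd9, 9d10, aad4, b56f, d8ae, e2a3}.
Reachable from 2f1b: {2f1b, 48f8, 9d10}.
In 3cac's history but not 2f1b's: {00db, 19ea, 1bc1, 3cac, 676e, 6bd9, aad4, b56f, d8ae, e2a3} — 10 commits.

10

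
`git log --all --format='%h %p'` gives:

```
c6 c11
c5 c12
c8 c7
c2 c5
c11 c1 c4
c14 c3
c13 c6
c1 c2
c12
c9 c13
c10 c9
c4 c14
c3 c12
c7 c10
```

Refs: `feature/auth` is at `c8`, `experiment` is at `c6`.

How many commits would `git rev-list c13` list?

Walking parent pointers from c13: reachable set = {c1, c11, c12, c13, c14, c2, c3, c4, c5, c6}.
That is 10 commits.

10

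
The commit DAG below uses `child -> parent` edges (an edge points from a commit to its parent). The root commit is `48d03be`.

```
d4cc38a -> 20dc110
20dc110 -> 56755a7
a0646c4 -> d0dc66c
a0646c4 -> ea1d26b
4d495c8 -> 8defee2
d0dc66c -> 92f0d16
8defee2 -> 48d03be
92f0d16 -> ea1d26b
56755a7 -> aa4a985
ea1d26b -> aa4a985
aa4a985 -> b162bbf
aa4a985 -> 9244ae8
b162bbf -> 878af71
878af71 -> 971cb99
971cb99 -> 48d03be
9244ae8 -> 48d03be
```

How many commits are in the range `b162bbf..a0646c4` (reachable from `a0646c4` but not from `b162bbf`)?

Reachable from a0646c4: {48d03be, 878af71, 9244ae8, 92f0d16, 971cb99, a0646c4, aa4a985, b162bbf, d0dc66c, ea1d26b}.
Reachable from b162bbf: {48d03be, 878af71, 971cb99, b162bbf}.
In a0646c4's history but not b162bbf's: {9244ae8, 92f0d16, a0646c4, aa4a985, d0dc66c, ea1d26b} — 6 commits.

6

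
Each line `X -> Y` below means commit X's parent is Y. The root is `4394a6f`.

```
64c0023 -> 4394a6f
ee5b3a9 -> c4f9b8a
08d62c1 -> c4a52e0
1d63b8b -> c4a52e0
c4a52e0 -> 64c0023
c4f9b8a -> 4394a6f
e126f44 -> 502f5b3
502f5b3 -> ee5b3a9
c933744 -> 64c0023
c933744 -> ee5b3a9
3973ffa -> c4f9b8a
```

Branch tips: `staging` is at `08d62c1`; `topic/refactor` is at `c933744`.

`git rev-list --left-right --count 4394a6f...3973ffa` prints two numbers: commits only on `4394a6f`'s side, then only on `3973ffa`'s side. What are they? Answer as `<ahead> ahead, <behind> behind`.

0 ahead, 2 behind

Reachable from 4394a6f: {4394a6f}.
Reachable from 3973ffa: {3973ffa, 4394a6f, c4f9b8a}.
Only in 4394a6f's history (ahead): {} — 0.
Only in 3973ffa's history (behind): {3973ffa, c4f9b8a} — 2.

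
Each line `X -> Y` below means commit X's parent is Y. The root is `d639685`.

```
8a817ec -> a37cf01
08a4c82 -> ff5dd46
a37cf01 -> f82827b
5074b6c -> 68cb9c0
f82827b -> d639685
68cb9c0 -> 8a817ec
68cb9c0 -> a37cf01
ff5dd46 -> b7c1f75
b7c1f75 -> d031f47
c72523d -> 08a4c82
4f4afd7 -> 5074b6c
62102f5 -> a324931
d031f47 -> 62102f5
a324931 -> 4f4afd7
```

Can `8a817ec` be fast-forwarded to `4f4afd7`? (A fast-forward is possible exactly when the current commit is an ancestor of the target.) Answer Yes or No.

Yes

A fast-forward from 8a817ec to 4f4afd7 is possible iff 8a817ec is an ancestor of 4f4afd7.
Ancestors of 4f4afd7: {4f4afd7, 5074b6c, 68cb9c0, 8a817ec, a37cf01, d639685, f82827b}.
8a817ec is among them, so fast-forward is possible.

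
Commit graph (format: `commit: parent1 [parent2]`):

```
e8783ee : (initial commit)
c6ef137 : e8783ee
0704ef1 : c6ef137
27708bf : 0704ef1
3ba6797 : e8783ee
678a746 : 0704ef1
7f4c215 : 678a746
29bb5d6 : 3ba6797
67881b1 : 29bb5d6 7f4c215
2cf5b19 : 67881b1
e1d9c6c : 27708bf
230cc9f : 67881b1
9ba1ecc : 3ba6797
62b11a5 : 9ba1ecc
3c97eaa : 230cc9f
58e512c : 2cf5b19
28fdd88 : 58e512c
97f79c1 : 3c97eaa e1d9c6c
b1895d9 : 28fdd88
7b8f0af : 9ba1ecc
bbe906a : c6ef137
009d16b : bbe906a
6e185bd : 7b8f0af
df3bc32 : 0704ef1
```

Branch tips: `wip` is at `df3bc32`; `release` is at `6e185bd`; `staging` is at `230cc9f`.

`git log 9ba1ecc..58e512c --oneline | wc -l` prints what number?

8

Reachable from 58e512c: {0704ef1, 29bb5d6, 2cf5b19, 3ba6797, 58e512c, 67881b1, 678a746, 7f4c215, c6ef137, e8783ee}.
Reachable from 9ba1ecc: {3ba6797, 9ba1ecc, e8783ee}.
In 58e512c's history but not 9ba1ecc's: {0704ef1, 29bb5d6, 2cf5b19, 58e512c, 67881b1, 678a746, 7f4c215, c6ef137} — 8 commits.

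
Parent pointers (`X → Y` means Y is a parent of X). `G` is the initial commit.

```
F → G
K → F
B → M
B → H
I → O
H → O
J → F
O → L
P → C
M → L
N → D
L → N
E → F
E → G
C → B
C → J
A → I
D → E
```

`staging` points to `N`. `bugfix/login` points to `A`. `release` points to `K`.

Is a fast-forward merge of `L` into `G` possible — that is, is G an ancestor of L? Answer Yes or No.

A fast-forward from G to L is possible iff G is an ancestor of L.
Ancestors of L: {D, E, F, G, L, N}.
G is among them, so fast-forward is possible.

Yes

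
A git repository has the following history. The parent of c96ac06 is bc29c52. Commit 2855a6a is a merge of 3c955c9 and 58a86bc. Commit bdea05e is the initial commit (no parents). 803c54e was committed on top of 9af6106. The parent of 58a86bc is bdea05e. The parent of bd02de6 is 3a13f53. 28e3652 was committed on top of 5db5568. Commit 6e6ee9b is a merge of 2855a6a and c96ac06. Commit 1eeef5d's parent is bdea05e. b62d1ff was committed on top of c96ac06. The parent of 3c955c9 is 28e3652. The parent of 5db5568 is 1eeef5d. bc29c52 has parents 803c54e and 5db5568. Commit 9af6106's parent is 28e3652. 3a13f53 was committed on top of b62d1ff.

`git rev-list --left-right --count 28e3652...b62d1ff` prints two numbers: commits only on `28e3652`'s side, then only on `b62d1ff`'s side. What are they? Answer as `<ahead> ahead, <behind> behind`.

Reachable from 28e3652: {1eeef5d, 28e3652, 5db5568, bdea05e}.
Reachable from b62d1ff: {1eeef5d, 28e3652, 5db5568, 803c54e, 9af6106, b62d1ff, bc29c52, bdea05e, c96ac06}.
Only in 28e3652's history (ahead): {} — 0.
Only in b62d1ff's history (behind): {803c54e, 9af6106, b62d1ff, bc29c52, c96ac06} — 5.

0 ahead, 5 behind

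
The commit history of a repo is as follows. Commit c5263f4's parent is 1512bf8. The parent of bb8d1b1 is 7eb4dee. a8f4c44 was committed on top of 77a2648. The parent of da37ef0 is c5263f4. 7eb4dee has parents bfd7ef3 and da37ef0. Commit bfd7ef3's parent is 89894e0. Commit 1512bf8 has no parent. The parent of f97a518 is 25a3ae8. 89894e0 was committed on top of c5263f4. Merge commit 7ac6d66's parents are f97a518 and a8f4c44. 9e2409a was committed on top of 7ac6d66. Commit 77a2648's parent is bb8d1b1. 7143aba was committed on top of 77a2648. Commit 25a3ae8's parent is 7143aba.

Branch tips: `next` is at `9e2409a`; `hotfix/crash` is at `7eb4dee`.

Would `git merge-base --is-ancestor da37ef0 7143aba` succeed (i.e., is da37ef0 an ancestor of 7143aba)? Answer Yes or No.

Ancestors of 7143aba (commits reachable by following parents): {1512bf8, 7143aba, 77a2648, 7eb4dee, 89894e0, bb8d1b1, bfd7ef3, c5263f4, da37ef0}.
da37ef0 is in that set, so it is an ancestor of 7143aba.

Yes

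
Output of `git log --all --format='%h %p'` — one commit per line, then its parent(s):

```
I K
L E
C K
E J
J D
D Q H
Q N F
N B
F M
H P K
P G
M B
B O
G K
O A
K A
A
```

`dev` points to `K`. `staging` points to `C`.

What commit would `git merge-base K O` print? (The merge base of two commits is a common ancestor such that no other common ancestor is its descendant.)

Ancestors of K: {A, K}.
Ancestors of O: {A, O}.
Common ancestors: {A}.
The only common ancestor is A, so it is the merge base.

A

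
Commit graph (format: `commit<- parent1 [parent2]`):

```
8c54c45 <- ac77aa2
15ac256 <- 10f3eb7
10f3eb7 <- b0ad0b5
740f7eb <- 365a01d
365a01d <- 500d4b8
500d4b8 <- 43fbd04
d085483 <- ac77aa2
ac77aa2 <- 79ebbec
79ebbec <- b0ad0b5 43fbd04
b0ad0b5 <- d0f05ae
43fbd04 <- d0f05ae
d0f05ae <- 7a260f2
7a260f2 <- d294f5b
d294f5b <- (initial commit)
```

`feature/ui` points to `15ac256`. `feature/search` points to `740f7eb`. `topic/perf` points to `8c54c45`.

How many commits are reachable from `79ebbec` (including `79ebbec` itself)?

Walking parent pointers from 79ebbec: reachable set = {43fbd04, 79ebbec, 7a260f2, b0ad0b5, d0f05ae, d294f5b}.
That is 6 commits.

6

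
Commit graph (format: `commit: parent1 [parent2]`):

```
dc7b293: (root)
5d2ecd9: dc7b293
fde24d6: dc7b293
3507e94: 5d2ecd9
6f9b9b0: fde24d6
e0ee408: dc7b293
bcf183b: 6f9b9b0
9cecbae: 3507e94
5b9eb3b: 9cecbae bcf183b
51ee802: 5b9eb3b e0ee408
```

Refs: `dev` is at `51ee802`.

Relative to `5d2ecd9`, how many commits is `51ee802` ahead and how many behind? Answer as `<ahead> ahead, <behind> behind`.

Reachable from 51ee802: {3507e94, 51ee802, 5b9eb3b, 5d2ecd9, 6f9b9b0, 9cecbae, bcf183b, dc7b293, e0ee408, fde24d6}.
Reachable from 5d2ecd9: {5d2ecd9, dc7b293}.
Only in 51ee802's history (ahead): {3507e94, 51ee802, 5b9eb3b, 6f9b9b0, 9cecbae, bcf183b, e0ee408, fde24d6} — 8.
Only in 5d2ecd9's history (behind): {} — 0.

8 ahead, 0 behind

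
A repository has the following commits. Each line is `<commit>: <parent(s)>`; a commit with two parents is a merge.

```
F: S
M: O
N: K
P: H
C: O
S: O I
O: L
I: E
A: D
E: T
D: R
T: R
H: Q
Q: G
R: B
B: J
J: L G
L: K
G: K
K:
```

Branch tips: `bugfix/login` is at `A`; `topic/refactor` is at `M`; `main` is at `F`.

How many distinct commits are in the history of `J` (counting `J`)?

4

Walking parent pointers from J: reachable set = {G, J, K, L}.
That is 4 commits.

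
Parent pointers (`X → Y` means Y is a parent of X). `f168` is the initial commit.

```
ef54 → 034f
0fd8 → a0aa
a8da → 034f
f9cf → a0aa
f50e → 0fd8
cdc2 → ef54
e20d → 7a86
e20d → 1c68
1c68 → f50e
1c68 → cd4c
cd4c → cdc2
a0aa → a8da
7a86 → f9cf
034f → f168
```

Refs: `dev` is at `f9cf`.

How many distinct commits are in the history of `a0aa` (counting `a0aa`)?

4

Walking parent pointers from a0aa: reachable set = {034f, a0aa, a8da, f168}.
That is 4 commits.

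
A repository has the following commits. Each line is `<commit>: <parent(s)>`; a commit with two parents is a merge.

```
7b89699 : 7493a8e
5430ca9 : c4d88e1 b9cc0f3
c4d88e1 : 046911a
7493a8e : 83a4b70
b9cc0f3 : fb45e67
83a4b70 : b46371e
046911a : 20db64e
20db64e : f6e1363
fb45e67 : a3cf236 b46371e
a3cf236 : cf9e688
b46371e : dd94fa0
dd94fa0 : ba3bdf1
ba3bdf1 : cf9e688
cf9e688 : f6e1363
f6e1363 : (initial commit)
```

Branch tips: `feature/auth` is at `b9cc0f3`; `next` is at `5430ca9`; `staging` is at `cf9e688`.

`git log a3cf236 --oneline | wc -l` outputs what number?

Walking parent pointers from a3cf236: reachable set = {a3cf236, cf9e688, f6e1363}.
That is 3 commits.

3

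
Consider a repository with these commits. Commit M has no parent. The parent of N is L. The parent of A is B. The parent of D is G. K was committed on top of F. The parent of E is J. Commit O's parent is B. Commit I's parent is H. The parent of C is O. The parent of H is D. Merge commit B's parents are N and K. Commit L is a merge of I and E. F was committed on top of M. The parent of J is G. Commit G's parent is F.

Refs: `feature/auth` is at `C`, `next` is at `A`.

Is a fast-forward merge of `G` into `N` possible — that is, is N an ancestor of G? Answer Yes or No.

A fast-forward from N to G is possible iff N is an ancestor of G.
Ancestors of G: {F, G, M}.
N is not among them, so fast-forward is not possible.

No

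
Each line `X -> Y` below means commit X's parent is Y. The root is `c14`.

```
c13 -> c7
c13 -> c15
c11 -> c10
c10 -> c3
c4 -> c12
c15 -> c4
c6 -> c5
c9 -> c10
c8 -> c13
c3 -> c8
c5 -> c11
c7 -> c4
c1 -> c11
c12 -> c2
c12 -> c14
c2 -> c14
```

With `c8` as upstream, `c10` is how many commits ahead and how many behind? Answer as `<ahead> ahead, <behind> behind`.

Reachable from c10: {c10, c12, c13, c14, c15, c2, c3, c4, c7, c8}.
Reachable from c8: {c12, c13, c14, c15, c2, c4, c7, c8}.
Only in c10's history (ahead): {c10, c3} — 2.
Only in c8's history (behind): {} — 0.

2 ahead, 0 behind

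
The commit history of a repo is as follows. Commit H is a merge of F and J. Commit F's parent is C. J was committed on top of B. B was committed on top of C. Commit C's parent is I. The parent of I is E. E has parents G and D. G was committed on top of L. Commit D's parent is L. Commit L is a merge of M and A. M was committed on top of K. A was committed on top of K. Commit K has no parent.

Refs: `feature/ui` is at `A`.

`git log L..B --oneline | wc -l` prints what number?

6

Reachable from B: {A, B, C, D, E, G, I, K, L, M}.
Reachable from L: {A, K, L, M}.
In B's history but not L's: {B, C, D, E, G, I} — 6 commits.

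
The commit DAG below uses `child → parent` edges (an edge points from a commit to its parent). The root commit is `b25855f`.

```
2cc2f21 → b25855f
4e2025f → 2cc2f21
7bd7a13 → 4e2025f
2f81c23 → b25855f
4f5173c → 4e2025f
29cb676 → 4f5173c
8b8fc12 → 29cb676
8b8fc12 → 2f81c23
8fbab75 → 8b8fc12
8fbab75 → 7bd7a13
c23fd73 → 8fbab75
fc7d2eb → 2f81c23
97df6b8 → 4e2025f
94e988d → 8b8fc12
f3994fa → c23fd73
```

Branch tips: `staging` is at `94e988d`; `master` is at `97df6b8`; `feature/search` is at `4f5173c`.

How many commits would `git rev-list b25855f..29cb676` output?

Reachable from 29cb676: {29cb676, 2cc2f21, 4e2025f, 4f5173c, b25855f}.
Reachable from b25855f: {b25855f}.
In 29cb676's history but not b25855f's: {29cb676, 2cc2f21, 4e2025f, 4f5173c} — 4 commits.

4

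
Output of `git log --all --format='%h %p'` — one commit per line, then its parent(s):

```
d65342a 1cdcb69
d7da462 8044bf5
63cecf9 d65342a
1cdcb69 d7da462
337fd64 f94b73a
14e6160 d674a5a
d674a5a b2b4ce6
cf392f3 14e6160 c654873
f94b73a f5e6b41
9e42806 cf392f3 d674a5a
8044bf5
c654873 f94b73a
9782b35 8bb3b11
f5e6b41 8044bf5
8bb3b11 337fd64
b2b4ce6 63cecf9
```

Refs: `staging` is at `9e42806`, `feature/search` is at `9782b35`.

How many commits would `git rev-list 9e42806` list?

Walking parent pointers from 9e42806: reachable set = {14e6160, 1cdcb69, 63cecf9, 8044bf5, 9e42806, b2b4ce6, c654873, cf392f3, d65342a, d674a5a, d7da462, f5e6b41, f94b73a}.
That is 13 commits.

13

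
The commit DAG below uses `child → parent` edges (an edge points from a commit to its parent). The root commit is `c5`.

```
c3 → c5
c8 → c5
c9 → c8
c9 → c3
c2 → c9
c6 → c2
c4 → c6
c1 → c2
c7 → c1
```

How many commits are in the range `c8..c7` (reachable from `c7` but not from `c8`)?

5

Reachable from c7: {c1, c2, c3, c5, c7, c8, c9}.
Reachable from c8: {c5, c8}.
In c7's history but not c8's: {c1, c2, c3, c7, c9} — 5 commits.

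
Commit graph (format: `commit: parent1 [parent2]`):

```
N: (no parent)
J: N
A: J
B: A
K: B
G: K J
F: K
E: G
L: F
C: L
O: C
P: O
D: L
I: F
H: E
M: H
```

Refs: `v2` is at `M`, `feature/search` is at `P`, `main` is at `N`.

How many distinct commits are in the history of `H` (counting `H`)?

Walking parent pointers from H: reachable set = {A, B, E, G, H, J, K, N}.
That is 8 commits.

8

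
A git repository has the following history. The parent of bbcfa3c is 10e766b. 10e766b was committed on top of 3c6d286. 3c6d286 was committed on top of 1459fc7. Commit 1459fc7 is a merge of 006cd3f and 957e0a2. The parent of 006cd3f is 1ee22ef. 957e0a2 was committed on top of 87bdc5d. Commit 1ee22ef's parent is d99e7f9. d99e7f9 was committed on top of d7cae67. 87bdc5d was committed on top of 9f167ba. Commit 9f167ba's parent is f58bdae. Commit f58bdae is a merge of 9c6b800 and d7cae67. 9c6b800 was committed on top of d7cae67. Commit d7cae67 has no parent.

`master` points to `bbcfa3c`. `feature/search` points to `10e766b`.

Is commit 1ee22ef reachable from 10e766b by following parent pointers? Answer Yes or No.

Ancestors of 10e766b (commits reachable by following parents): {006cd3f, 10e766b, 1459fc7, 1ee22ef, 3c6d286, 87bdc5d, 957e0a2, 9c6b800, 9f167ba, d7cae67, d99e7f9, f58bdae}.
1ee22ef is in that set, so it is an ancestor of 10e766b.

Yes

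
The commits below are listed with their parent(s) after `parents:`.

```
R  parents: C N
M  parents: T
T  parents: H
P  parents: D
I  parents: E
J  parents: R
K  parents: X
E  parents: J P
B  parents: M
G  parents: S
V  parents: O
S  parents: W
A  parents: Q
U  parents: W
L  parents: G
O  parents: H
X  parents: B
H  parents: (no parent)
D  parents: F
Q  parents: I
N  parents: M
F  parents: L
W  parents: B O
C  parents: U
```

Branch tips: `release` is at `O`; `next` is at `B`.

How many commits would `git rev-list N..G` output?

5

Reachable from G: {B, G, H, M, O, S, T, W}.
Reachable from N: {H, M, N, T}.
In G's history but not N's: {B, G, O, S, W} — 5 commits.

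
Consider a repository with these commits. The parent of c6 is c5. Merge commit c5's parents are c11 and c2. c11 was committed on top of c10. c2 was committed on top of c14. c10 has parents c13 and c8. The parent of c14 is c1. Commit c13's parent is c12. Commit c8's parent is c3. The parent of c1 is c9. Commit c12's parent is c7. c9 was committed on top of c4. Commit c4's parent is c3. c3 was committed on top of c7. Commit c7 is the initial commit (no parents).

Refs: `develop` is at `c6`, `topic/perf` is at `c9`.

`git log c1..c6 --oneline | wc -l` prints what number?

9

Reachable from c6: {c1, c10, c11, c12, c13, c14, c2, c3, c4, c5, c6, c7, c8, c9}.
Reachable from c1: {c1, c3, c4, c7, c9}.
In c6's history but not c1's: {c10, c11, c12, c13, c14, c2, c5, c6, c8} — 9 commits.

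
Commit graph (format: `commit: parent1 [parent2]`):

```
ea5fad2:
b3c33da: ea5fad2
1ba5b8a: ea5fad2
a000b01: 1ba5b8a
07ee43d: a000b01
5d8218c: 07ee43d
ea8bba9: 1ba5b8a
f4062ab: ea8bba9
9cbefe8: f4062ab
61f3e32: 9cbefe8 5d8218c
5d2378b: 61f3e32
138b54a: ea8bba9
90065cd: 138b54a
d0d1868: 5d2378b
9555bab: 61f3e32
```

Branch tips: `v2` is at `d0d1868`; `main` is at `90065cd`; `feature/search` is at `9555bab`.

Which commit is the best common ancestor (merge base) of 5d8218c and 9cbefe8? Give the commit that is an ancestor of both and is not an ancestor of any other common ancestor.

Ancestors of 5d8218c: {07ee43d, 1ba5b8a, 5d8218c, a000b01, ea5fad2}.
Ancestors of 9cbefe8: {1ba5b8a, 9cbefe8, ea5fad2, ea8bba9, f4062ab}.
Common ancestors: {1ba5b8a, ea5fad2}.
Among these, 1ba5b8a is not an ancestor of any other common ancestor — it is the merge base.

1ba5b8a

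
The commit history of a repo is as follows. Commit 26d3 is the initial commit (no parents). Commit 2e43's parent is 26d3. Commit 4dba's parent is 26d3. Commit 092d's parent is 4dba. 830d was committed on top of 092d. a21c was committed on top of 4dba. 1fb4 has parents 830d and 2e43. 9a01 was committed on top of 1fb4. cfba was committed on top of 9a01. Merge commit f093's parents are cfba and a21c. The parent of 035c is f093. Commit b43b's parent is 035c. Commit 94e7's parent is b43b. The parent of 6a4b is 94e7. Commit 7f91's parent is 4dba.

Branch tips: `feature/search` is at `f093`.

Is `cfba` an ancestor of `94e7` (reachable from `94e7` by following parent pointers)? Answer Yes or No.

Ancestors of 94e7 (commits reachable by following parents): {035c, 092d, 1fb4, 26d3, 2e43, 4dba, 830d, 94e7, 9a01, a21c, b43b, cfba, f093}.
cfba is in that set, so it is an ancestor of 94e7.

Yes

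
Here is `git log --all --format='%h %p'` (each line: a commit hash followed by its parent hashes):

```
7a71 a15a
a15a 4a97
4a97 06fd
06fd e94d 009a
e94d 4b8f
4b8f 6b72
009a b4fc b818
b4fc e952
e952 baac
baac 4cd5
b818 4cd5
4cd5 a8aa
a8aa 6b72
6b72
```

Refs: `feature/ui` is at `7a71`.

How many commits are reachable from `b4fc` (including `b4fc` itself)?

6

Walking parent pointers from b4fc: reachable set = {4cd5, 6b72, a8aa, b4fc, baac, e952}.
That is 6 commits.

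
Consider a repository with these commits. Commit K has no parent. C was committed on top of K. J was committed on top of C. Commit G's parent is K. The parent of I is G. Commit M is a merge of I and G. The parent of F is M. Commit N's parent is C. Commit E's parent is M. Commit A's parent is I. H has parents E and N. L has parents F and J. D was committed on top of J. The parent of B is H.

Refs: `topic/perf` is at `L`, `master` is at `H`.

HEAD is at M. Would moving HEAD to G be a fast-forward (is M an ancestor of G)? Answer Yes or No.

A fast-forward from M to G is possible iff M is an ancestor of G.
Ancestors of G: {G, K}.
M is not among them, so fast-forward is not possible.

No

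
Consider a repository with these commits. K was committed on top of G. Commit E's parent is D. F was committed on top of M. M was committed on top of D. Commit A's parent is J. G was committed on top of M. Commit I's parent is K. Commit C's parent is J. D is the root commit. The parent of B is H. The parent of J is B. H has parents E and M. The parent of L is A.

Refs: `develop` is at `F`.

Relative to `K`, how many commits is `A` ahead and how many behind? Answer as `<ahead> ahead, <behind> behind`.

Reachable from A: {A, B, D, E, H, J, M}.
Reachable from K: {D, G, K, M}.
Only in A's history (ahead): {A, B, E, H, J} — 5.
Only in K's history (behind): {G, K} — 2.

5 ahead, 2 behind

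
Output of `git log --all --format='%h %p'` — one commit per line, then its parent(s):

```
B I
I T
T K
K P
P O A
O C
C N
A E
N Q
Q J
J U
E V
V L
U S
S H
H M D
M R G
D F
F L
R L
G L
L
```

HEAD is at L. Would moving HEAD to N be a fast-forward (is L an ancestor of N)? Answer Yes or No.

A fast-forward from L to N is possible iff L is an ancestor of N.
Ancestors of N: {D, F, G, H, J, L, M, N, Q, R, S, U}.
L is among them, so fast-forward is possible.

Yes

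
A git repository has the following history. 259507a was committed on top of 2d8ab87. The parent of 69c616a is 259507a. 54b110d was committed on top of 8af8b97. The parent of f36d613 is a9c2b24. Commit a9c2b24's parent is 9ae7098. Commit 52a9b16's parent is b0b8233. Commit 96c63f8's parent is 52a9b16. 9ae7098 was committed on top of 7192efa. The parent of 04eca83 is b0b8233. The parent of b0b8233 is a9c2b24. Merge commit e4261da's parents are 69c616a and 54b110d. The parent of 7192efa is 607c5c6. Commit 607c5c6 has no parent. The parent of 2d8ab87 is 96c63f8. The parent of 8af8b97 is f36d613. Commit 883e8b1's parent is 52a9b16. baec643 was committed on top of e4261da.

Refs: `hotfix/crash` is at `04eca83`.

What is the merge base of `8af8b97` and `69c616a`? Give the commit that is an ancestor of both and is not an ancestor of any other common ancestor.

Ancestors of 8af8b97: {607c5c6, 7192efa, 8af8b97, 9ae7098, a9c2b24, f36d613}.
Ancestors of 69c616a: {259507a, 2d8ab87, 52a9b16, 607c5c6, 69c616a, 7192efa, 96c63f8, 9ae7098, a9c2b24, b0b8233}.
Common ancestors: {607c5c6, 7192efa, 9ae7098, a9c2b24}.
Among these, a9c2b24 is not an ancestor of any other common ancestor — it is the merge base.

a9c2b24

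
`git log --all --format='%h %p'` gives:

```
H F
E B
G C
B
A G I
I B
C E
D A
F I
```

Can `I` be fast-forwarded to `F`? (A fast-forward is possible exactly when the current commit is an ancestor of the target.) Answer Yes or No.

A fast-forward from I to F is possible iff I is an ancestor of F.
Ancestors of F: {B, F, I}.
I is among them, so fast-forward is possible.

Yes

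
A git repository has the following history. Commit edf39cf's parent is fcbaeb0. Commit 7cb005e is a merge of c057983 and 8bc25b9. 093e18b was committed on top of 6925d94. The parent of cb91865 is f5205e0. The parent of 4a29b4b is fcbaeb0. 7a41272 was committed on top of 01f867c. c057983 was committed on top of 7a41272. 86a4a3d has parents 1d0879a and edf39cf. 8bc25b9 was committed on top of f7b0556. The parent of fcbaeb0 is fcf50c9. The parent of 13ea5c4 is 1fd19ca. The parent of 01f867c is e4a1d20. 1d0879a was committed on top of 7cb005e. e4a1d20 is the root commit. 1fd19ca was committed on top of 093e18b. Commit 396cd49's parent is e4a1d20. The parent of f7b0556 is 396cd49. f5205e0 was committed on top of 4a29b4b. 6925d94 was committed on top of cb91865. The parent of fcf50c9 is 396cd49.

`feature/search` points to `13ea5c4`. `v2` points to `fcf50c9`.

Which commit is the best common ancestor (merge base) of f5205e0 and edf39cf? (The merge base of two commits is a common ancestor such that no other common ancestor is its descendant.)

fcbaeb0

Ancestors of f5205e0: {396cd49, 4a29b4b, e4a1d20, f5205e0, fcbaeb0, fcf50c9}.
Ancestors of edf39cf: {396cd49, e4a1d20, edf39cf, fcbaeb0, fcf50c9}.
Common ancestors: {396cd49, e4a1d20, fcbaeb0, fcf50c9}.
Among these, fcbaeb0 is not an ancestor of any other common ancestor — it is the merge base.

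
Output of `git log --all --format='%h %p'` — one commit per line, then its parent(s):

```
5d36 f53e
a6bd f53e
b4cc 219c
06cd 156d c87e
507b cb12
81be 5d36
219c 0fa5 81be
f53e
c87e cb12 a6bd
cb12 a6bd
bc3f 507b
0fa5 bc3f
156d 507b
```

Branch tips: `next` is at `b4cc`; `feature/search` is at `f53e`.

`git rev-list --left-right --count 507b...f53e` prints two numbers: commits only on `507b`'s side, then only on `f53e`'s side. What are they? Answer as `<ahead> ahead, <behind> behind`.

3 ahead, 0 behind

Reachable from 507b: {507b, a6bd, cb12, f53e}.
Reachable from f53e: {f53e}.
Only in 507b's history (ahead): {507b, a6bd, cb12} — 3.
Only in f53e's history (behind): {} — 0.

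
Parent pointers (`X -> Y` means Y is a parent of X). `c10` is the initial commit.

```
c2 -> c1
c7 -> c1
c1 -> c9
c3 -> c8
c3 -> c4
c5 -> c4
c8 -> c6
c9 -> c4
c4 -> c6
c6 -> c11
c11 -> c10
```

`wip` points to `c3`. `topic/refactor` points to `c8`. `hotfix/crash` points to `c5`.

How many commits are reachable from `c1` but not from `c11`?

4

Reachable from c1: {c1, c10, c11, c4, c6, c9}.
Reachable from c11: {c10, c11}.
In c1's history but not c11's: {c1, c4, c6, c9} — 4 commits.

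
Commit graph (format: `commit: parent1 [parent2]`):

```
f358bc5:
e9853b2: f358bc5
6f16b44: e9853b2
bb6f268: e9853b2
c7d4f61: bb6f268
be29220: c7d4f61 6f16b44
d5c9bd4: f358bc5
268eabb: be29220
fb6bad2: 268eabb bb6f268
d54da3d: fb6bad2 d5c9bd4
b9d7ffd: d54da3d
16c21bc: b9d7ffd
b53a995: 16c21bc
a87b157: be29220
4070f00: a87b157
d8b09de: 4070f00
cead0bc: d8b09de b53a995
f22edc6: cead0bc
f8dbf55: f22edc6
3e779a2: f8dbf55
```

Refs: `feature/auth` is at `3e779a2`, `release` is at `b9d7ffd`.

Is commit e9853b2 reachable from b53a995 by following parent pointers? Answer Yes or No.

Ancestors of b53a995 (commits reachable by following parents): {16c21bc, 268eabb, 6f16b44, b53a995, b9d7ffd, bb6f268, be29220, c7d4f61, d54da3d, d5c9bd4, e9853b2, f358bc5, fb6bad2}.
e9853b2 is in that set, so it is an ancestor of b53a995.

Yes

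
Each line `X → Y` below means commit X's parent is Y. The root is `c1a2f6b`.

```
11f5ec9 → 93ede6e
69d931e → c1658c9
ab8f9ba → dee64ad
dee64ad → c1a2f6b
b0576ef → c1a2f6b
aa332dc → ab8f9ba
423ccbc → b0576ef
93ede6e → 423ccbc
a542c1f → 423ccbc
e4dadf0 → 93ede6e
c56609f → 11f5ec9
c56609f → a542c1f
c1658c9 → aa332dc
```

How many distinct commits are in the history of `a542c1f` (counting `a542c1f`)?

Walking parent pointers from a542c1f: reachable set = {423ccbc, a542c1f, b0576ef, c1a2f6b}.
That is 4 commits.

4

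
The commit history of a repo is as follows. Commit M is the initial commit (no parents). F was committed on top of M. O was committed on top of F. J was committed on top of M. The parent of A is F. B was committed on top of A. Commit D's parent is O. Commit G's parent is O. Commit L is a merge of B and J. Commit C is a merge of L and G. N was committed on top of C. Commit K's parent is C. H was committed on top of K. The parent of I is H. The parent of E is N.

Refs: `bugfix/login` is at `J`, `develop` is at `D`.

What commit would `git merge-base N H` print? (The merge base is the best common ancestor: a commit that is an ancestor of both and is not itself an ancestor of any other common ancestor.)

Ancestors of N: {A, B, C, F, G, J, L, M, N, O}.
Ancestors of H: {A, B, C, F, G, H, J, K, L, M, O}.
Common ancestors: {A, B, C, F, G, J, L, M, O}.
Among these, C is not an ancestor of any other common ancestor — it is the merge base.

C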